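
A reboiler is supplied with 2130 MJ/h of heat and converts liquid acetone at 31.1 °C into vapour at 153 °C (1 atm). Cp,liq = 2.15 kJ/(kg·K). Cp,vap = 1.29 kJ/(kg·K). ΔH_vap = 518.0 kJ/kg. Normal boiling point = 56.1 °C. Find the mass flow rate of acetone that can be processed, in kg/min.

Δh = 2.15×(56.1−31.1) + 518.0 + 1.29×(153−56.1) = 696.75 kJ/kg
Q = 2130 MJ/h = 591.67 kJ/s = 35500 kJ/min
ṁ = Q/Δh = 35500 / 696.75 = 50.951 kg/min

ṁ = 51.0 kg/min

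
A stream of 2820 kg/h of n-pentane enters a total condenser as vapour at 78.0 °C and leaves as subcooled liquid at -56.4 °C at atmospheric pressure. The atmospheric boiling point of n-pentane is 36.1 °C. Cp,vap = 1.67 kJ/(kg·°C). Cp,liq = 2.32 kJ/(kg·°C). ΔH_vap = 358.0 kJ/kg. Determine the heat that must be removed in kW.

vapour 78.0→36.1 °C: -69.973 kJ/kg
condensation at 36.1 °C: -358 kJ/kg
liquid 36.1→-56.4 °C: -214.6 kJ/kg
Δh = -69.973 + -358 + -214.6 = -642.57 kJ/kg
Q = ṁ·Δh = 2820 kg/h × -642.57 kJ/kg = -1.8121e+06 kJ/h
|Q| = 503.35 kW

Q_c = 503 kW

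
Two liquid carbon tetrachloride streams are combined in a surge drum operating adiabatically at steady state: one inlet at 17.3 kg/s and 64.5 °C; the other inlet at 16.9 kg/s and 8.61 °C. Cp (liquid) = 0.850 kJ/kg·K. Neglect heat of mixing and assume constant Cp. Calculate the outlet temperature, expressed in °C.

T_out = 36.9 °C

Adiabatic, steady state ⇒ Σ ṁᵢCp,ᵢ(T_out − Tᵢ) = 0
Σ ṁᵢCp,ᵢTᵢ = 17.3×0.850×64.5 + 16.9×0.850×8.61 = 1072.2
Σ ṁᵢCp,ᵢ = 17.3×0.850 + 16.9×0.850 = 29.07
T_out = 1072.2 / 29.07 = 36.882 °C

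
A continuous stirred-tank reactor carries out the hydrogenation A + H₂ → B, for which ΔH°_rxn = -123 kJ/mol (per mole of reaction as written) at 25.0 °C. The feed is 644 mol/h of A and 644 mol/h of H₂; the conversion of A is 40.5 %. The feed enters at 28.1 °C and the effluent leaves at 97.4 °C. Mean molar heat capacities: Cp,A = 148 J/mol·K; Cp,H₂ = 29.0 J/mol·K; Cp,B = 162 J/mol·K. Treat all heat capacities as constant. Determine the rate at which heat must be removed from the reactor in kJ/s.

Q_out = 6.80 kJ/s

Extent of reaction ξ = 0.405 × 644 = 260.82 mol/h
Reaction term: ξ·ΔH°_rxn = 260.82 × -123 = -32081 kJ/h
Sensible, feed 28.1→25 °C: -353.36 kJ/h
Outlet flows (mol/h): A 383.18, H₂ 383.18, B 260.82
Sensible, products 25→97.4 °C: 7969.5 kJ/h
Q = ΔH = -24465 kJ/h = -6.7958 kW
Heat removed = 6.7958 kJ/s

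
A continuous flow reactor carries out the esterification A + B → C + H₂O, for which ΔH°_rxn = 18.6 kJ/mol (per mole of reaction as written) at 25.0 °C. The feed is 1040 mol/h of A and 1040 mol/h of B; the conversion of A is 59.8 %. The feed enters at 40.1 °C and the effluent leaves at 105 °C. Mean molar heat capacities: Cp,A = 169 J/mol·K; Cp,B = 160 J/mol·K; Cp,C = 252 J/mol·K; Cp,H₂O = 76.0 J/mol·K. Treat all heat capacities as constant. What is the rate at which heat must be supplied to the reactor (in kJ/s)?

Q_in = 9.37 kJ/s

Extent of reaction ξ = 0.598 × 1040 = 621.92 mol/h
Reaction term: ξ·ΔH°_rxn = 621.92 × 18.6 = 11568 kJ/h
Sensible, feed 40.1→25 °C: -5166.6 kJ/h
Outlet flows (mol/h): A 418.08, B 418.08, C 621.92, H₂O 621.92
Sensible, products 25→105 °C: 27323 kJ/h
Q = ΔH = 33724 kJ/h = 9.3678 kW
Heat supplied = 9.3678 kJ/s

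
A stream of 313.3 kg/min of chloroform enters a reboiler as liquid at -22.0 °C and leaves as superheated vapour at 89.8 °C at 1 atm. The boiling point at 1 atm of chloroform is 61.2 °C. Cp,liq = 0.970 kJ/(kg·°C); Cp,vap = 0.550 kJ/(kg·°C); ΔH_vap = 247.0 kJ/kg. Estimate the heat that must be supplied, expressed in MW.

liquid -22.0→61.2 °C: 80.704 kJ/kg
vaporisation at 61.2 °C: 247 kJ/kg
vapour 61.2→89.8 °C: 15.73 kJ/kg
Δh = 80.704 + 247 + 15.73 = 343.43 kJ/kg
Q = ṁ·Δh = 313.3 kg/min × 343.43 kJ/kg = 107600 kJ/min
|Q| = 1793.3 kW = 1.7933 MW

Q = 1.79 MW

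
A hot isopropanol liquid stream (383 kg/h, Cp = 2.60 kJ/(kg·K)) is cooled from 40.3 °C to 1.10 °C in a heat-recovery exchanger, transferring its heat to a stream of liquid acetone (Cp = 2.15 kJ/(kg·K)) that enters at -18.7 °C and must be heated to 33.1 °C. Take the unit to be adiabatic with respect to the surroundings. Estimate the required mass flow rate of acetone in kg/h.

ṁ_c = 351 kg/h

Heat released by hot stream: Q = 383 × 2.60 × (40.3 − 1.10) = 39035 kJ/h
Energy balance on cold side (adiabatic exchanger): Q = ṁ_c·Cp_c·(T_c,out − T_c,in)
ṁ_c = 39035 / [2.15 × (33.1 − -18.7)] = 350.5 kg/h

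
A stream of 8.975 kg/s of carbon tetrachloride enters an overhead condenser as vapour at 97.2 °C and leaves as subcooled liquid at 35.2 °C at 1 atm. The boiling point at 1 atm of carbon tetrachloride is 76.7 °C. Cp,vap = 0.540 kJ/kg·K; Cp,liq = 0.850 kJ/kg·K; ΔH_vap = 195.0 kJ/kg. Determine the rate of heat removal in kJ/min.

Q_c = 130000 kJ/min

vapour 97.2→76.7 °C: -11.07 kJ/kg
condensation at 76.7 °C: -195 kJ/kg
liquid 76.7→35.2 °C: -35.275 kJ/kg
Δh = -11.07 + -195 + -35.275 = -241.34 kJ/kg
Q = ṁ·Δh = 8.975 kg/s × -241.34 kJ/kg = -2166.1 kJ/s
|Q| = 2166.1 kW = 129960 kJ/min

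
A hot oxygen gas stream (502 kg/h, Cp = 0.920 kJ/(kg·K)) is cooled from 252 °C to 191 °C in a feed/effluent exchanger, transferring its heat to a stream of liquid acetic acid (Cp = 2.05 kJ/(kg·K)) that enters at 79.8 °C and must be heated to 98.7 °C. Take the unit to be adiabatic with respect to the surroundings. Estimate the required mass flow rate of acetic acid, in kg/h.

Heat released by hot stream: Q = 502 × 0.920 × (252 − 191) = 28172 kJ/h
Energy balance on cold side (adiabatic exchanger): Q = ṁ_c·Cp_c·(T_c,out − T_c,in)
ṁ_c = 28172 / [2.05 × (98.7 − 79.8)] = 727.12 kg/h

ṁ_c = 727 kg/h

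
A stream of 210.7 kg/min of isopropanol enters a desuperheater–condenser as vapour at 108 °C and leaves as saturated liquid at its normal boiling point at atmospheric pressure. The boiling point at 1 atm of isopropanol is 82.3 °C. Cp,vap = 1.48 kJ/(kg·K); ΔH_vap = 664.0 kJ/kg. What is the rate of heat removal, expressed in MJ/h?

vapour 108→82.3 °C: -38.036 kJ/kg
condensation at 82.3 °C: -664 kJ/kg
Δh = -38.036 + -664 = -702.04 kJ/kg
Q = ṁ·Δh = 210.7 kg/min × -702.04 kJ/kg = -147920 kJ/min
|Q| = 2465.3 kW = 8875.1 MJ/h

Q_c = 8880 MJ/h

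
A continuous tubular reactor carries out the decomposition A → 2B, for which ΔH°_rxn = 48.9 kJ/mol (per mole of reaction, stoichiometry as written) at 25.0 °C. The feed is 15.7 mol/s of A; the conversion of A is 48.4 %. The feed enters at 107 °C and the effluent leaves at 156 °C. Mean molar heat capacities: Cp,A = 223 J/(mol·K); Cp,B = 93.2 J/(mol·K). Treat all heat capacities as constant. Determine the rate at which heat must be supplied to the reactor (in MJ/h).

Extent of reaction ξ = 0.484 × 15.7 = 7.5988 mol/s
Reaction term: ξ·ΔH°_rxn = 7.5988 × 48.9 = 371.58 kJ/s
Sensible, feed 107→25 °C: -287.09 kJ/s
Outlet flows (mol/s): A 8.1012, B 15.198
Sensible, products 25→156 °C: 422.21 kJ/s
Q = ΔH = 506.7 kJ/s = 506.7 kW
Heat supplied = 1824.1 MJ/h

Q_in = 1820 MJ/h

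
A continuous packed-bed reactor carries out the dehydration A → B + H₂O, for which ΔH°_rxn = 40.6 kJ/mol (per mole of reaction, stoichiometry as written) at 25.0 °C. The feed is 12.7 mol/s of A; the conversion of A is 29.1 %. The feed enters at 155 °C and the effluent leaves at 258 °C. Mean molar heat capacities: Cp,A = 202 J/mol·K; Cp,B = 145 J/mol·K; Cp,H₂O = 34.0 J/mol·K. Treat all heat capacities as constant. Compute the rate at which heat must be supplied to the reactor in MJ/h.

Extent of reaction ξ = 0.291 × 12.7 = 3.6957 mol/s
Reaction term: ξ·ΔH°_rxn = 3.6957 × 40.6 = 150.05 kJ/s
Sensible, feed 155→25 °C: -333.5 kJ/s
Outlet flows (mol/s): A 9.0043, B 3.6957, H₂O 3.6957
Sensible, products 25→258 °C: 577.93 kJ/s
Q = ΔH = 394.48 kJ/s = 394.48 kW
Heat supplied = 1420.1 MJ/h

Q_in = 1420 MJ/h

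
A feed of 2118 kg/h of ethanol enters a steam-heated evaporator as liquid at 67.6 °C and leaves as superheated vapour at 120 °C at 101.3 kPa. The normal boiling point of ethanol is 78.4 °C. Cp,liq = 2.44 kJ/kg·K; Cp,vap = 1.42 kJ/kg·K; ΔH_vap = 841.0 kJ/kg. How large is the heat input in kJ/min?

liquid 67.6→78.4 °C: 26.352 kJ/kg
vaporisation at 78.4 °C: 841 kJ/kg
vapour 78.4→120 °C: 59.072 kJ/kg
Δh = 26.352 + 841 + 59.072 = 926.42 kJ/kg
Q = ṁ·Δh = 2118 kg/h × 926.42 kJ/kg = 1.9622e+06 kJ/h
|Q| = 545.05 kW = 32703 kJ/min

Q = 32700 kJ/min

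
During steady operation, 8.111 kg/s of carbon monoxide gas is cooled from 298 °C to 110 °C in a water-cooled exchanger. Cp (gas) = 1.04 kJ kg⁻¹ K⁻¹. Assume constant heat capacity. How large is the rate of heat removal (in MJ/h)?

Q = ṁ·Cp·ΔT = 8.111 × 1.04 × (110 − 298) = -1585.9 kJ/s
Cooling duty = 5709.1 MJ/h

Q_c = 5710 MJ/h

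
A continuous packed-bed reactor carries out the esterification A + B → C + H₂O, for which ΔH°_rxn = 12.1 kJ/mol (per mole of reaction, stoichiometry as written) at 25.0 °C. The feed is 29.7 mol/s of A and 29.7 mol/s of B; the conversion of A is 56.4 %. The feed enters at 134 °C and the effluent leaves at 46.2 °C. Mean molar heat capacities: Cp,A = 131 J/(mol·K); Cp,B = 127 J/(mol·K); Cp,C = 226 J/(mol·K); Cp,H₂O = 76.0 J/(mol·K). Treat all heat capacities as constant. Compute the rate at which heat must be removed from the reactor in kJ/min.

Q_out = 27300 kJ/min

Extent of reaction ξ = 0.564 × 29.7 = 16.751 mol/s
Reaction term: ξ·ΔH°_rxn = 16.751 × 12.1 = 202.68 kJ/s
Sensible, feed 134→25 °C: -835.22 kJ/s
Outlet flows (mol/s): A 12.949, B 12.949, C 16.751, H₂O 16.751
Sensible, products 25→46.2 °C: 178.07 kJ/s
Q = ΔH = -454.47 kJ/s = -454.47 kW
Heat removed = 27268 kJ/min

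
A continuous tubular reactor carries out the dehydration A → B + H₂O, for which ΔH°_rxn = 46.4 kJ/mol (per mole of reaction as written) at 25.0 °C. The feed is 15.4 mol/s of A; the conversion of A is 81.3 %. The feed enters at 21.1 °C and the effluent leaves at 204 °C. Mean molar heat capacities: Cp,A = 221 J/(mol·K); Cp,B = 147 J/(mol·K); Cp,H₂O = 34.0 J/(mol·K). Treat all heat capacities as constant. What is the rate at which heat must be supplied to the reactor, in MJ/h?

Extent of reaction ξ = 0.813 × 15.4 = 12.52 mol/s
Reaction term: ξ·ΔH°_rxn = 12.52 × 46.4 = 580.94 kJ/s
Sensible, feed 21.1→25 °C: 13.273 kJ/s
Outlet flows (mol/s): A 2.8798, B 12.52, H₂O 12.52
Sensible, products 25→204 °C: 519.56 kJ/s
Q = ΔH = 1113.8 kJ/s = 1113.8 kW
Heat supplied = 4009.6 MJ/h

Q_in = 4010 MJ/h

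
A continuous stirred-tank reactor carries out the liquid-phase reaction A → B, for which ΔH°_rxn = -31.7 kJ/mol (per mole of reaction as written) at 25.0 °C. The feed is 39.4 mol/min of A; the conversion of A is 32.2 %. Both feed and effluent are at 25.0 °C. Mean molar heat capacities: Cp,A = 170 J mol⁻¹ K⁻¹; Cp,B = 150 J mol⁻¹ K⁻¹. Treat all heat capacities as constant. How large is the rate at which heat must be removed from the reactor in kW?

Q_out = 6.70 kW

Extent of reaction ξ = 0.322 × 39.4 = 12.687 mol/min
Reaction term: ξ·ΔH°_rxn = 12.687 × -31.7 = -402.17 kJ/min
Q = ΔH = -402.17 kJ/min = -6.7029 kW
Heat removed = 6.7029 kW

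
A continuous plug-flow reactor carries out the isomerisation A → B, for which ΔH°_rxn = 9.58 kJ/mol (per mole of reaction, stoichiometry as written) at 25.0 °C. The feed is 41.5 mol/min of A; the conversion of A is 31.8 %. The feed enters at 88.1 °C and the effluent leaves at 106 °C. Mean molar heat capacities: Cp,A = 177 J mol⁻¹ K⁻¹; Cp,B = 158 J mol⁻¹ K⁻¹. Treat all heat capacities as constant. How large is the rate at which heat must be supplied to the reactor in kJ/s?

Q_in = 3.96 kJ/s

Extent of reaction ξ = 0.318 × 41.5 = 13.197 mol/min
Reaction term: ξ·ΔH°_rxn = 13.197 × 9.58 = 126.43 kJ/min
Sensible, feed 88.1→25 °C: -463.5 kJ/min
Outlet flows (mol/min): A 28.303, B 13.197
Sensible, products 25→106 °C: 574.68 kJ/min
Q = ΔH = 237.6 kJ/min = 3.96 kW
Heat supplied = 3.96 kJ/s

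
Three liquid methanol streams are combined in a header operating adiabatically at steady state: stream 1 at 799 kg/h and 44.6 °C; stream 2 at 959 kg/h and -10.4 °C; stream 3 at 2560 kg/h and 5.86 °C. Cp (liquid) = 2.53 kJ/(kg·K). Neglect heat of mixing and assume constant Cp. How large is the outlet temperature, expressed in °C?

T_out = 9.42 °C

Adiabatic, steady state ⇒ Σ ṁᵢCp,ᵢ(T_out − Tᵢ) = 0
Σ ṁᵢCp,ᵢTᵢ = 799×2.53×44.6 + 959×2.53×-10.4 + 2560×2.53×5.86 = 102880
Σ ṁᵢCp,ᵢ = 799×2.53 + 959×2.53 + 2560×2.53 = 10925
T_out = 102880 / 10925 = 9.4172 °C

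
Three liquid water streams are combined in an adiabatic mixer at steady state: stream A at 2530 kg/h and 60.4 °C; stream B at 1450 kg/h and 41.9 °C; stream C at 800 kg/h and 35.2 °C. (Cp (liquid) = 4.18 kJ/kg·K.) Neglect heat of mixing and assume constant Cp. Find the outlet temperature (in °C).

T_out = 50.6 °C

Energy balance with Q = 0: Σ ṁᵢCp,ᵢ(T_out − Tᵢ) = 0
T_out = Σ ṁᵢCp,ᵢTᵢ / Σ ṁᵢCp,ᵢ
      = 1.0104e+06 / 19980 = 50.571 °C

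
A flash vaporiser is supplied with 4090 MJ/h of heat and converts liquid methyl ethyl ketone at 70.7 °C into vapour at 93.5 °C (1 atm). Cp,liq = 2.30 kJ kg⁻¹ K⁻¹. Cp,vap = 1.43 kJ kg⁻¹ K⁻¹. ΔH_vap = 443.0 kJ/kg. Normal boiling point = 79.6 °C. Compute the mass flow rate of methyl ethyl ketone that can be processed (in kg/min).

Δh = 2.30×(79.6−70.7) + 443.0 + 1.43×(93.5−79.6) = 483.35 kJ/kg
Q = 4090 MJ/h = 1136.1 kJ/s = 68167 kJ/min
ṁ = Q/Δh = 68167 / 483.35 = 141.03 kg/min

ṁ = 141 kg/min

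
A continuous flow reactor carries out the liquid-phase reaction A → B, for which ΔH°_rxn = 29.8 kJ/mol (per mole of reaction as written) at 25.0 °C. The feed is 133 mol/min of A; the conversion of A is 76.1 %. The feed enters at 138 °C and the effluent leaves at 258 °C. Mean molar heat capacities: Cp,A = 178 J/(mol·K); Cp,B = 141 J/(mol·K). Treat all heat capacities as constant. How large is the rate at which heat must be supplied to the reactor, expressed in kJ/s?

Q_in = 83.1 kJ/s

Extent of reaction ξ = 0.761 × 133 = 101.21 mol/min
Reaction term: ξ·ΔH°_rxn = 101.21 × 29.8 = 3016.1 kJ/min
Sensible, feed 138→25 °C: -2675.2 kJ/min
Outlet flows (mol/min): A 31.787, B 101.21
Sensible, products 25→258 °C: 4643.5 kJ/min
Q = ΔH = 4984.5 kJ/min = 83.075 kW
Heat supplied = 83.075 kJ/s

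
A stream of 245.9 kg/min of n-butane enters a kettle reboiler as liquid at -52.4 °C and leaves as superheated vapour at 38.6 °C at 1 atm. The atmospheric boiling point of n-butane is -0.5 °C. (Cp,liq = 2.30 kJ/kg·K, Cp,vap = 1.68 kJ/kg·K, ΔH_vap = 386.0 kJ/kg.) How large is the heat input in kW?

liquid -52.4→-0.5 °C: 119.37 kJ/kg
vaporisation at -0.5 °C: 386 kJ/kg
vapour -0.5→38.6 °C: 65.688 kJ/kg
Δh = 119.37 + 386 + 65.688 = 571.06 kJ/kg
Q = ṁ·Δh = 245.9 kg/min × 571.06 kJ/kg = 140420 kJ/min
|Q| = 2340.4 kW

Q = 2340 kW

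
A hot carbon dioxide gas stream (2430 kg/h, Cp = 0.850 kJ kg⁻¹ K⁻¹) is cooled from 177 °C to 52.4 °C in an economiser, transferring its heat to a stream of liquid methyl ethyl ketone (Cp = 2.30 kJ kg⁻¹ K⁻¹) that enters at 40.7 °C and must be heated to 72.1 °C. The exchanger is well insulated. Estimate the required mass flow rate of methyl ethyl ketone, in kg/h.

Heat released by hot stream: Q = 2430 × 0.850 × (177 − 52.4) = 257360 kJ/h
Energy balance on cold side (adiabatic exchanger): Q = ṁ_c·Cp_c·(T_c,out − T_c,in)
ṁ_c = 257360 / [2.30 × (72.1 − 40.7)] = 3563.6 kg/h

ṁ_c = 3560 kg/h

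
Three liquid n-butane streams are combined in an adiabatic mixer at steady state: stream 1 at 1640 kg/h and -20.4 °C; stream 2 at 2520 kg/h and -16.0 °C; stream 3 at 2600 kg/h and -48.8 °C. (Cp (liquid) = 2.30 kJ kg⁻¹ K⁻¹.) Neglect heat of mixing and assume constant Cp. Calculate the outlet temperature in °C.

No heat crosses the boundary, so H_out = H_in.
T_out = Σ ṁᵢCp,ᵢTᵢ / Σ ṁᵢCp,ᵢ
      = -461510 / 15548 = -29.683 °C

T_out = -29.7 °C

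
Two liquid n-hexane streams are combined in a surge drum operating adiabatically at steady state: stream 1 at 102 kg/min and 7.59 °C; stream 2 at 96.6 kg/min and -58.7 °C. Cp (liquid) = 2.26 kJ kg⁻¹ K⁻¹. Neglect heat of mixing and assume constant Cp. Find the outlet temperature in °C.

No heat crosses the boundary, so H_out = H_in.
T_out = Σ ṁᵢCp,ᵢTᵢ / Σ ṁᵢCp,ᵢ
      = -11066 / 448.84 = -24.654 °C

T_out = -24.7 °C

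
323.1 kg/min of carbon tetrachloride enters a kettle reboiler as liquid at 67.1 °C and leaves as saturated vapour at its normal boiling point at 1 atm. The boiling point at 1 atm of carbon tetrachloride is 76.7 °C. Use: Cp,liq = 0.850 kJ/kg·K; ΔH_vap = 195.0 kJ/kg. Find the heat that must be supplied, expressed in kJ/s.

liquid 67.1→76.7 °C: 8.16 kJ/kg
vaporisation at 76.7 °C: 195 kJ/kg
Δh = 8.16 + 195 = 203.16 kJ/kg
Q = ṁ·Δh = 323.1 kg/min × 203.16 kJ/kg = 65641 kJ/min
|Q| = 1094 kW

Q = 1090 kJ/s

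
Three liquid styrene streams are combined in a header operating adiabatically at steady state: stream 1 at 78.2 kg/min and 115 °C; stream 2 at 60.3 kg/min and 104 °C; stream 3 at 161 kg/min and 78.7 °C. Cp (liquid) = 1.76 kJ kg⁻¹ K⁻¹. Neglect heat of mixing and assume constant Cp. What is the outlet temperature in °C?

No heat crosses the boundary, so H_out = H_in.
T_out = Σ ṁᵢCp,ᵢTᵢ / Σ ṁᵢCp,ᵢ
      = 49165 / 527.12 = 93.272 °C

T_out = 93.3 °C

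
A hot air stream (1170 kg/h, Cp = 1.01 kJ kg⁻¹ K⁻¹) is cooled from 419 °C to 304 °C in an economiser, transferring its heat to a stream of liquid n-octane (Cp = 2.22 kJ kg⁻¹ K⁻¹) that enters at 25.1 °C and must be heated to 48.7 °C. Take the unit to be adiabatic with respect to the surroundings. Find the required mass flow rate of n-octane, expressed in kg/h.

Heat released by hot stream: Q = 1170 × 1.01 × (419 − 304) = 135900 kJ/h
Energy balance on cold side (adiabatic exchanger): Q = ṁ_c·Cp_c·(T_c,out − T_c,in)
ṁ_c = 135900 / [2.22 × (48.7 − 25.1)] = 2593.8 kg/h

ṁ_c = 2590 kg/h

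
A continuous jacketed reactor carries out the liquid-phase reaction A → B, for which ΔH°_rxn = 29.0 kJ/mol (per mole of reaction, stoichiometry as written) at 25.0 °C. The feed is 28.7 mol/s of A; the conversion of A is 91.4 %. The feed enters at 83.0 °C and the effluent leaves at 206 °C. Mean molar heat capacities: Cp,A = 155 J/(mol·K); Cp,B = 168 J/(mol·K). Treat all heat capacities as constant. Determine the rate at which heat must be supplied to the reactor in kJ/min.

Extent of reaction ξ = 0.914 × 28.7 = 26.232 mol/s
Reaction term: ξ·ΔH°_rxn = 26.232 × 29.0 = 760.72 kJ/s
Sensible, feed 83.0→25 °C: -258.01 kJ/s
Outlet flows (mol/s): A 2.4682, B 26.232
Sensible, products 25→206 °C: 866.9 kJ/s
Q = ΔH = 1369.6 kJ/s = 1369.6 kW
Heat supplied = 82177 kJ/min

Q_in = 82200 kJ/min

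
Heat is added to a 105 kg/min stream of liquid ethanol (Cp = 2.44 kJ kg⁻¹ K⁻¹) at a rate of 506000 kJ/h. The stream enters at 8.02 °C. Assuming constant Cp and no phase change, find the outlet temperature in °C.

T_out = 40.9 °C

Q = 506000 kJ/h = 8433.3 kJ/min
ΔT = Q/(ṁ·Cp) = 8433.3/(105×2.44) = 32.917 K
T_out = 8.02 + 32.917 = 40.937 °C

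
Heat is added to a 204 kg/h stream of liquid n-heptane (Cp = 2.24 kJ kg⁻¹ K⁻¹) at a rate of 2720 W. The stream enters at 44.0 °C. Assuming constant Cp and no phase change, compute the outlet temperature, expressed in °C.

Q = 2720 W = 9792 kJ/h
ΔT = Q/(ṁ·Cp) = 9792/(204×2.24) = 21.429 K
T_out = 44.0 + 21.429 = 65.429 °C

T_out = 65.4 °C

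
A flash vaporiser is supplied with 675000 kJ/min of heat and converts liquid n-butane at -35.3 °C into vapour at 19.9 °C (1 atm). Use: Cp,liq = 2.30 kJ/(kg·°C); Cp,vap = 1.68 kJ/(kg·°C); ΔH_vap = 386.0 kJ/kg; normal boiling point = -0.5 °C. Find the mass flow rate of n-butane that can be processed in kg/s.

ṁ = 22.5 kg/s

Δh = 2.30×(-0.5−-35.3) + 386.0 + 1.68×(19.9−-0.5) = 500.31 kJ/kg
Q = 675000 kJ/min = 11250 kJ/s = 11250 kJ/s
ṁ = Q/Δh = 11250 / 500.31 = 22.486 kg/s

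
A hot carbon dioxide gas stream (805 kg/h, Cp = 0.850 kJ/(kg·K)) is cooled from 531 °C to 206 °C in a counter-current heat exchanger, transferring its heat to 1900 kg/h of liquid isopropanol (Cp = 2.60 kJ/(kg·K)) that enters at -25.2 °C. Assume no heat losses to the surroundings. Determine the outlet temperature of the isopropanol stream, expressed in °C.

T_c,out = 19.8 °C

Heat released by hot stream: Q = 805 × 0.850 × (531 − 206) = 222380 kJ/h
Energy balance on cold side (adiabatic exchanger): Q = ṁ_c·Cp_c·(T_c,out − T_c,in)
T_c,out = -25.2 + 222380/(1900 × 2.60) = 19.816 °C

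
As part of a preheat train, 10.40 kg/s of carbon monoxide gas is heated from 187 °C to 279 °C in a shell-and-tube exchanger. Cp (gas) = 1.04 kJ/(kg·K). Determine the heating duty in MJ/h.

Q = ṁ·Cp·ΔT = 10.40 × 1.04 × (279 − 187) = 995.07 kJ/s
Heating duty = 3582.3 MJ/h

Q = 3580 MJ/h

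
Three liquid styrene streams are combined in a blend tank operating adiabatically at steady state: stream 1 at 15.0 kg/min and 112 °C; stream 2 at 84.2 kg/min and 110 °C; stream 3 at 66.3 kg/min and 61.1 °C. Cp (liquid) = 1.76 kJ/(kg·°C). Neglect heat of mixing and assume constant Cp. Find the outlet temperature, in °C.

Energy balance with Q = 0: Σ ṁᵢCp,ᵢ(T_out − Tᵢ) = 0
Σ ṁᵢCp,ᵢTᵢ = 15.0×1.76×112 + 84.2×1.76×110 + 66.3×1.76×61.1 = 26388
Σ ṁᵢCp,ᵢ = 15.0×1.76 + 84.2×1.76 + 66.3×1.76 = 291.28
T_out = 26388 / 291.28 = 90.592 °C

T_out = 90.6 °C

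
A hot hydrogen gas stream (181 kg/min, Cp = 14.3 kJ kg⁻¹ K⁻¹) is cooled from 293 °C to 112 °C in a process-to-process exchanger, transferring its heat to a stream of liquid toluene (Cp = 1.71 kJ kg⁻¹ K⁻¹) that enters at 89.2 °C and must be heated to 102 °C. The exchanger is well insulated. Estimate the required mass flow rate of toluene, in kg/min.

ṁ_c = 21400 kg/min

Heat released by hot stream: Q = 181 × 14.3 × (293 − 112) = 468480 kJ/min
Energy balance on cold side (adiabatic exchanger): Q = ṁ_c·Cp_c·(T_c,out − T_c,in)
ṁ_c = 468480 / [1.71 × (102 − 89.2)] = 21404 kg/min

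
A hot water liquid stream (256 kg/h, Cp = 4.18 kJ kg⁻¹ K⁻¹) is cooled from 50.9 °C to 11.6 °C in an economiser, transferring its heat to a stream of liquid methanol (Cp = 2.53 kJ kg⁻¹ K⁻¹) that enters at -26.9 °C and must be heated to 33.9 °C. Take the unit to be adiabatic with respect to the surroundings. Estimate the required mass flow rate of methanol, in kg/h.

ṁ_c = 273 kg/h

Heat released by hot stream: Q = 256 × 4.18 × (50.9 − 11.6) = 42054 kJ/h
Energy balance on cold side (adiabatic exchanger): Q = ṁ_c·Cp_c·(T_c,out − T_c,in)
ṁ_c = 42054 / [2.53 × (33.9 − -26.9)] = 273.39 kg/h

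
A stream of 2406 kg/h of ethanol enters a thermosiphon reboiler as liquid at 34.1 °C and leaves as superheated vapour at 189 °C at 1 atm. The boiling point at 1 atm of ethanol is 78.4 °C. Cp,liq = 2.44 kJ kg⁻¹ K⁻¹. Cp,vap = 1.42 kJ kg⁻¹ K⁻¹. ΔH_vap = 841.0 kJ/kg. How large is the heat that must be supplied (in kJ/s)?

Q = 739 kJ/s

liquid 34.1→78.4 °C: 108.09 kJ/kg
vaporisation at 78.4 °C: 841 kJ/kg
vapour 78.4→189 °C: 157.05 kJ/kg
Δh = 108.09 + 841 + 157.05 = 1106.1 kJ/kg
Q = ṁ·Δh = 2406 kg/h × 1106.1 kJ/kg = 2.6614e+06 kJ/h
|Q| = 739.27 kW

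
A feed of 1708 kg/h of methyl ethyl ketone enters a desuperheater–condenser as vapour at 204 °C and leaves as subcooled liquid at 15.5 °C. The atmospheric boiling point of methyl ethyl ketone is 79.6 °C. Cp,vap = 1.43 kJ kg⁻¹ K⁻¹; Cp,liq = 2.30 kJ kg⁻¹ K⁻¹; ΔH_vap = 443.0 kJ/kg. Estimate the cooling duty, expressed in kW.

vapour 204→79.6 °C: -177.89 kJ/kg
condensation at 79.6 °C: -443 kJ/kg
liquid 79.6→15.5 °C: -147.43 kJ/kg
Δh = -177.89 + -443 + -147.43 = -768.32 kJ/kg
Q = ṁ·Δh = 1708 kg/h × -768.32 kJ/kg = -1.3123e+06 kJ/h
|Q| = 364.53 kW

Q_c = 365 kW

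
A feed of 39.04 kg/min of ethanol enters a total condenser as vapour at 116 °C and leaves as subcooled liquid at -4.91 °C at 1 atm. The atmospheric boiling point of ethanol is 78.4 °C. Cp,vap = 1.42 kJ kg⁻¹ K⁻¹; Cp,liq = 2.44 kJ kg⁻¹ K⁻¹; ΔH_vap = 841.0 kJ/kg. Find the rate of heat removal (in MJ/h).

Q_c = 2570 MJ/h

vapour 116→78.4 °C: -53.392 kJ/kg
condensation at 78.4 °C: -841 kJ/kg
liquid 78.4→-4.91 °C: -203.28 kJ/kg
Δh = -53.392 + -841 + -203.28 = -1097.7 kJ/kg
Q = ṁ·Δh = 39.04 kg/min × -1097.7 kJ/kg = -42853 kJ/min
|Q| = 714.22 kW = 2571.2 MJ/h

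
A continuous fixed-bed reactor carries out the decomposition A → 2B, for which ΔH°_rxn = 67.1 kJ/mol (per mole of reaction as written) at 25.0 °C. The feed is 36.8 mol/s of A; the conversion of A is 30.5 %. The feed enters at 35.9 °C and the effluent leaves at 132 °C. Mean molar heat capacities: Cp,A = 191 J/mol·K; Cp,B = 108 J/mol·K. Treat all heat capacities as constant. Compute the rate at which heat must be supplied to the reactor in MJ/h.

Q_in = 5250 MJ/h

Extent of reaction ξ = 0.305 × 36.8 = 11.224 mol/s
Reaction term: ξ·ΔH°_rxn = 11.224 × 67.1 = 753.13 kJ/s
Sensible, feed 35.9→25 °C: -76.614 kJ/s
Outlet flows (mol/s): A 25.576, B 22.448
Sensible, products 25→132 °C: 782.11 kJ/s
Q = ΔH = 1458.6 kJ/s = 1458.6 kW
Heat supplied = 5251 MJ/h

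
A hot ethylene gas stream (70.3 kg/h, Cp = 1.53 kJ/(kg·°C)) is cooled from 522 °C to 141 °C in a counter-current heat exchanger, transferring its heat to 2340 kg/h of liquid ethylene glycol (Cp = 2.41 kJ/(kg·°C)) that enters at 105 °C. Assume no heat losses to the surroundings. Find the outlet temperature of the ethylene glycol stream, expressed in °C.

Heat released by hot stream: Q = 70.3 × 1.53 × (522 − 141) = 40980 kJ/h
Energy balance on cold side (adiabatic exchanger): Q = ṁ_c·Cp_c·(T_c,out − T_c,in)
T_c,out = 105 + 40980/(2340 × 2.41) = 112.27 °C

T_c,out = 112 °C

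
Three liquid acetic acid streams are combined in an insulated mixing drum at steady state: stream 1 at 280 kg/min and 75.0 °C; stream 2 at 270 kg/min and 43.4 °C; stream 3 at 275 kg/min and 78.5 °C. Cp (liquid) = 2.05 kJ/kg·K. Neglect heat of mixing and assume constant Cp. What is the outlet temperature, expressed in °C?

T_out = 65.8 °C

No heat crosses the boundary, so H_out = H_in.
T_out = Σ ṁᵢCp,ᵢTᵢ / Σ ṁᵢCp,ᵢ
      = 111330 / 1691.2 = 65.825 °C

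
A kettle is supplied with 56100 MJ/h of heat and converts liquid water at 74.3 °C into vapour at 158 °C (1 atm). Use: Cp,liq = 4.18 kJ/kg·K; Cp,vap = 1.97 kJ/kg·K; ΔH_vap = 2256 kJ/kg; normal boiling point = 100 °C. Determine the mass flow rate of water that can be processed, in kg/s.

ṁ = 6.29 kg/s

Δh = 4.18×(100−74.3) + 2256 + 1.97×(158−100) = 2477.7 kJ/kg
Q = 56100 MJ/h = 15583 kJ/s = 15583 kJ/s
ṁ = Q/Δh = 15583 / 2477.7 = 6.2895 kg/s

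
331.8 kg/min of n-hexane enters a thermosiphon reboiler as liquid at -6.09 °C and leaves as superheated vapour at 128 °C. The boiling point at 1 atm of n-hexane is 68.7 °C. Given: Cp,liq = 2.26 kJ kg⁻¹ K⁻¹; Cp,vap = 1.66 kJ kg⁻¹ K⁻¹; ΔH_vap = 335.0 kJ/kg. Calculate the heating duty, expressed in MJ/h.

liquid -6.09→68.7 °C: 169.03 kJ/kg
vaporisation at 68.7 °C: 335 kJ/kg
vapour 68.7→128 °C: 98.438 kJ/kg
Δh = 169.03 + 335 + 98.438 = 602.46 kJ/kg
Q = ṁ·Δh = 331.8 kg/min × 602.46 kJ/kg = 199900 kJ/min
|Q| = 3331.6 kW = 11994 MJ/h

Q = 12000 MJ/h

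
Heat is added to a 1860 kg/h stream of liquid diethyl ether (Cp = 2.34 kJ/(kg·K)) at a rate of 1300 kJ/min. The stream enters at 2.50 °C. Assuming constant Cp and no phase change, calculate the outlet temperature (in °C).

T_out = 20.4 °C

Q = 1300 kJ/min = 78000 kJ/h
ΔT = Q/(ṁ·Cp) = 78000/(1860×2.34) = 17.921 K
T_out = 2.50 + 17.921 = 20.421 °C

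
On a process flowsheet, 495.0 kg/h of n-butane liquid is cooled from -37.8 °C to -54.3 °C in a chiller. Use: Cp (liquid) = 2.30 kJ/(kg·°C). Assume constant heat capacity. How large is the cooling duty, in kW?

Q = ṁ·Cp·ΔT = 495.0 × 2.30 × (-54.3 − -37.8) = -18785 kJ/h
Converting: 18785 / 3600 s = 5.2181 kW

Q_c = 5.22 kW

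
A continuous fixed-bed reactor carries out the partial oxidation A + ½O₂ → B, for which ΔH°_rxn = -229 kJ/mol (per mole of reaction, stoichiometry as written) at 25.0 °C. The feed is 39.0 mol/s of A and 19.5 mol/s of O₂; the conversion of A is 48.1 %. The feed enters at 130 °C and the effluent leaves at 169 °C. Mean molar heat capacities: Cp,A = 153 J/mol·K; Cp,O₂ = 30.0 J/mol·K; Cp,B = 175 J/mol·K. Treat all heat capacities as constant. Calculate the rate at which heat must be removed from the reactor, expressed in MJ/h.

Q_out = 14500 MJ/h

Extent of reaction ξ = 0.481 × 39.0 = 18.759 mol/s
Reaction term: ξ·ΔH°_rxn = 18.759 × -229 = -4295.8 kJ/s
Sensible, feed 130→25 °C: -687.96 kJ/s
Outlet flows (mol/s): A 20.241, O₂ 10.12, B 18.759
Sensible, products 25→169 °C: 962.4 kJ/s
Q = ΔH = -4021.4 kJ/s = -4021.4 kW
Heat removed = 14477 MJ/h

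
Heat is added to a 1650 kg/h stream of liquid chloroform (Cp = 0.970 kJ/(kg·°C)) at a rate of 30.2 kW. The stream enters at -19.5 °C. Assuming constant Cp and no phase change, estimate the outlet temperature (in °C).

Q = 30.2 kW = 108720 kJ/h
ΔT = Q/(ṁ·Cp) = 108720/(1650×0.970) = 67.929 K
T_out = -19.5 + 67.929 = 48.429 °C

T_out = 48.4 °C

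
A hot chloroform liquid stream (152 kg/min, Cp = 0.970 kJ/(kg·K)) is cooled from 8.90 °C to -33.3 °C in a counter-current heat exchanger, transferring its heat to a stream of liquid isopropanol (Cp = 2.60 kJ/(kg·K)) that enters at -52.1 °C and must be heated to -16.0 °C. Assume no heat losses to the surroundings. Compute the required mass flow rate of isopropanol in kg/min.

Heat released by hot stream: Q = 152 × 0.970 × (8.90 − -33.3) = 6222 kJ/min
Energy balance on cold side (adiabatic exchanger): Q = ṁ_c·Cp_c·(T_c,out − T_c,in)
ṁ_c = 6222 / [2.60 × (-16.0 − -52.1)] = 66.29 kg/min

ṁ_c = 66.3 kg/min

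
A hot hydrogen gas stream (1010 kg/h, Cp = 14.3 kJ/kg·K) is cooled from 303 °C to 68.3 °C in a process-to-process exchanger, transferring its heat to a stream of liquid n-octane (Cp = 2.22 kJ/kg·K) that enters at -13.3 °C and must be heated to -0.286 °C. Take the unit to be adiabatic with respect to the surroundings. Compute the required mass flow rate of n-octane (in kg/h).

ṁ_c = 117000 kg/h

Heat released by hot stream: Q = 1010 × 14.3 × (303 − 68.3) = 3.3898e+06 kJ/h
Energy balance on cold side (adiabatic exchanger): Q = ṁ_c·Cp_c·(T_c,out − T_c,in)
ṁ_c = 3.3898e+06 / [2.22 × (-0.286 − -13.3)] = 117330 kg/h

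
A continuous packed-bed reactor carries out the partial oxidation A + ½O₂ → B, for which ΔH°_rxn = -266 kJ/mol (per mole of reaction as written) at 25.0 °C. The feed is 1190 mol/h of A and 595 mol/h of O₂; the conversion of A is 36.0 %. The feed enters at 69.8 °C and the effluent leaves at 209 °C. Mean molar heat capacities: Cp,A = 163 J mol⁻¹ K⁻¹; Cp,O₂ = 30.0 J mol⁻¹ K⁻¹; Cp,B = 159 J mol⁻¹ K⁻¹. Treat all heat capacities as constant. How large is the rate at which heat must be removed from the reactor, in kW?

Extent of reaction ξ = 0.360 × 1190 = 428.4 mol/h
Reaction term: ξ·ΔH°_rxn = 428.4 × -266 = -113950 kJ/h
Sensible, feed 69.8→25 °C: -9489.5 kJ/h
Outlet flows (mol/h): A 761.6, O₂ 380.8, B 428.4
Sensible, products 25→209 °C: 37477 kJ/h
Q = ΔH = -85967 kJ/h = -23.88 kW
Heat removed = 23.88 kW

Q_out = 23.9 kW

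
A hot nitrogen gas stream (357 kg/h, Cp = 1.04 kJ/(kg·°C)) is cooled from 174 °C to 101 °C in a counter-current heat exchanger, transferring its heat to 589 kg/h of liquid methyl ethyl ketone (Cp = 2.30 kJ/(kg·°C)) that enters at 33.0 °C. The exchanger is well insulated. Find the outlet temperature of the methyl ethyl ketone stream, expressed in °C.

T_c,out = 53.0 °C

Heat released by hot stream: Q = 357 × 1.04 × (174 − 101) = 27103 kJ/h
Energy balance on cold side (adiabatic exchanger): Q = ṁ_c·Cp_c·(T_c,out − T_c,in)
T_c,out = 33.0 + 27103/(589 × 2.30) = 53.007 °C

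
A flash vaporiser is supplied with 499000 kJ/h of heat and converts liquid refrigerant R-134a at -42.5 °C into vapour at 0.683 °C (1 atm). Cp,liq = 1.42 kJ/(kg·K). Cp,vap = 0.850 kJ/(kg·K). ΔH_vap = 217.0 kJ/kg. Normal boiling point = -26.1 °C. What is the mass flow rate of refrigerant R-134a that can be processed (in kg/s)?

Δh = 1.42×(-26.1−-42.5) + 217.0 + 0.850×(0.683−-26.1) = 263.05 kJ/kg
Q = 499000 kJ/h = 138.61 kJ/s = 138.61 kJ/s
ṁ = Q/Δh = 138.61 / 263.05 = 0.52693 kg/s

ṁ = 0.527 kg/s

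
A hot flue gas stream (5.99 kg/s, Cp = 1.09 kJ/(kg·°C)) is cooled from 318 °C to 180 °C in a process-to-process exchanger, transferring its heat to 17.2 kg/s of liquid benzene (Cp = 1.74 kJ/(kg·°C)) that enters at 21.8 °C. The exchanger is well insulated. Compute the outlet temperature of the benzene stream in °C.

Heat released by hot stream: Q = 5.99 × 1.09 × (318 − 180) = 901.02 kJ/s
Energy balance on cold side (adiabatic exchanger): Q = ṁ_c·Cp_c·(T_c,out − T_c,in)
T_c,out = 21.8 + 901.02/(17.2 × 1.74) = 51.906 °C

T_c,out = 51.9 °C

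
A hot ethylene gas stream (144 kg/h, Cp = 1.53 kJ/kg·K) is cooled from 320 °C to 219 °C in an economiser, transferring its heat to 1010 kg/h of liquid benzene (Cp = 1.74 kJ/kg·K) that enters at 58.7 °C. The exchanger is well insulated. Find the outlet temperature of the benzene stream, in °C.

T_c,out = 71.4 °C

Heat released by hot stream: Q = 144 × 1.53 × (320 − 219) = 22252 kJ/h
Energy balance on cold side (adiabatic exchanger): Q = ṁ_c·Cp_c·(T_c,out − T_c,in)
T_c,out = 58.7 + 22252/(1010 × 1.74) = 71.362 °C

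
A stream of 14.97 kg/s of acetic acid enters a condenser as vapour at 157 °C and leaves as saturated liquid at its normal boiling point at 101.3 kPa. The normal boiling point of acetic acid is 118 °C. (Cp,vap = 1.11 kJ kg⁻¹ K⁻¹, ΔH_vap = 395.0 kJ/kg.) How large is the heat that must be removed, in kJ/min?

Q_c = 394000 kJ/min

vapour 157→118 °C: -43.29 kJ/kg
condensation at 118 °C: -395 kJ/kg
Δh = -43.29 + -395 = -438.29 kJ/kg
Q = ṁ·Δh = 14.97 kg/s × -438.29 kJ/kg = -6561.2 kJ/s
|Q| = 6561.2 kW = 393670 kJ/min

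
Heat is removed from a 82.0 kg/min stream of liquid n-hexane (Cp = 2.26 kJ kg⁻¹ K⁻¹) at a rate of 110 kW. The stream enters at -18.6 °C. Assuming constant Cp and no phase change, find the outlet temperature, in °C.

Q = 110 kW = 6600 kJ/min
ΔT = Q/(ṁ·Cp) = 6600/(82.0×2.26) = 35.614 K
T_out = -18.6 − 35.614 = -54.214 °C

T_out = -54.2 °C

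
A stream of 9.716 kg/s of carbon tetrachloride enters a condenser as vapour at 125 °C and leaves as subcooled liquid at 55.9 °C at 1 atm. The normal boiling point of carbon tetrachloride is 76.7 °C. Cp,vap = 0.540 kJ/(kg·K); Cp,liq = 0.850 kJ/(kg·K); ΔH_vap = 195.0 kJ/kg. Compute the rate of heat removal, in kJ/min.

vapour 125→76.7 °C: -26.082 kJ/kg
condensation at 76.7 °C: -195 kJ/kg
liquid 76.7→55.9 °C: -17.68 kJ/kg
Δh = -26.082 + -195 + -17.68 = -238.76 kJ/kg
Q = ṁ·Δh = 9.716 kg/s × -238.76 kJ/kg = -2319.8 kJ/s
|Q| = 2319.8 kW = 139190 kJ/min

Q_c = 139000 kJ/min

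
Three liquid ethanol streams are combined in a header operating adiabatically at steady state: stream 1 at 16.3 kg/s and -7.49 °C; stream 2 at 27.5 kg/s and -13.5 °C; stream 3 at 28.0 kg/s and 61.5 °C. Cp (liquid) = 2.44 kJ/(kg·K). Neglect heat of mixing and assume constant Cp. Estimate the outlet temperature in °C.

T_out = 17.1 °C

Adiabatic, steady state ⇒ Σ ṁᵢCp,ᵢ(T_out − Tᵢ) = 0
Σ ṁᵢCp,ᵢTᵢ = 16.3×2.44×-7.49 + 27.5×2.44×-13.5 + 28.0×2.44×61.5 = 2997.9
Σ ṁᵢCp,ᵢ = 16.3×2.44 + 27.5×2.44 + 28.0×2.44 = 175.19
T_out = 2997.9 / 175.19 = 17.112 °C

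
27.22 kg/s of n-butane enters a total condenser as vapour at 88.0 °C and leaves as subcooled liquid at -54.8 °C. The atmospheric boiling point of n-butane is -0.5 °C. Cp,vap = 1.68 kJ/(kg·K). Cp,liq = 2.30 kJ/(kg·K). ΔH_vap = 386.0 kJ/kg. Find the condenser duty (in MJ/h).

Q_c = 64600 MJ/h

vapour 88.0→-0.5 °C: -148.68 kJ/kg
condensation at -0.5 °C: -386 kJ/kg
liquid -0.5→-54.8 °C: -124.89 kJ/kg
Δh = -148.68 + -386 + -124.89 = -659.57 kJ/kg
Q = ṁ·Δh = 27.22 kg/s × -659.57 kJ/kg = -17953 kJ/s
|Q| = 17953 kW = 64633 MJ/h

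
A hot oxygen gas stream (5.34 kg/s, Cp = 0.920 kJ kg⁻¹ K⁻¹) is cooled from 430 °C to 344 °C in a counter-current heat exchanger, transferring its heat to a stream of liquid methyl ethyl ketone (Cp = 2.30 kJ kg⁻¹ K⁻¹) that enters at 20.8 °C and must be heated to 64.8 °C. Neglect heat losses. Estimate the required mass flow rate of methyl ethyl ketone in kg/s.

ṁ_c = 4.17 kg/s

Heat released by hot stream: Q = 5.34 × 0.920 × (430 − 344) = 422.5 kJ/s
Energy balance on cold side (adiabatic exchanger): Q = ṁ_c·Cp_c·(T_c,out − T_c,in)
ṁ_c = 422.5 / [2.30 × (64.8 − 20.8)] = 4.1749 kg/s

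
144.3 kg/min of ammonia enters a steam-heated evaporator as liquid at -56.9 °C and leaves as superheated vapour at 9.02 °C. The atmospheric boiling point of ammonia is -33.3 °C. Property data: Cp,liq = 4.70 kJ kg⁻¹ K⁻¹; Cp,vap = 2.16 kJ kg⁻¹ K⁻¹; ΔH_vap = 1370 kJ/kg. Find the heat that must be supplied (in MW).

liquid -56.9→-33.3 °C: 110.92 kJ/kg
vaporisation at -33.3 °C: 1370 kJ/kg
vapour -33.3→9.02 °C: 91.411 kJ/kg
Δh = 110.92 + 1370 + 91.411 = 1572.3 kJ/kg
Q = ṁ·Δh = 144.3 kg/min × 1572.3 kJ/kg = 226890 kJ/min
|Q| = 3781.5 kW = 3.7815 MW

Q = 3.78 MW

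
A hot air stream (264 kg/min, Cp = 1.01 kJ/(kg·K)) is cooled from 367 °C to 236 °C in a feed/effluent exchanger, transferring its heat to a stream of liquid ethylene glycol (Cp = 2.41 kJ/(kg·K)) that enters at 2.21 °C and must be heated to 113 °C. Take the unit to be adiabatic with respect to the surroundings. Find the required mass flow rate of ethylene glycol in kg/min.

ṁ_c = 131 kg/min

Heat released by hot stream: Q = 264 × 1.01 × (367 − 236) = 34930 kJ/min
Energy balance on cold side (adiabatic exchanger): Q = ṁ_c·Cp_c·(T_c,out − T_c,in)
ṁ_c = 34930 / [2.41 × (113 − 2.21)] = 130.82 kg/min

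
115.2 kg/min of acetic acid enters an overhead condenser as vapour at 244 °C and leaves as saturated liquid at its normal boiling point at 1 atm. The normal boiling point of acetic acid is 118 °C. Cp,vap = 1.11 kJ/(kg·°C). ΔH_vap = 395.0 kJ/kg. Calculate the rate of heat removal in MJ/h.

vapour 244→118 °C: -139.86 kJ/kg
condensation at 118 °C: -395 kJ/kg
Δh = -139.86 + -395 = -534.86 kJ/kg
Q = ṁ·Δh = 115.2 kg/min × -534.86 kJ/kg = -61616 kJ/min
|Q| = 1026.9 kW = 3697 MJ/h

Q_c = 3700 MJ/h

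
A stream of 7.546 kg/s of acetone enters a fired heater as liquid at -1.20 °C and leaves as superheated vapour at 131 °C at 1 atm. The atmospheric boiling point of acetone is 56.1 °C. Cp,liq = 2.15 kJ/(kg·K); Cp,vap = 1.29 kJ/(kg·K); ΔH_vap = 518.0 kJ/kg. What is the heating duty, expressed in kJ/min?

liquid -1.20→56.1 °C: 123.2 kJ/kg
vaporisation at 56.1 °C: 518 kJ/kg
vapour 56.1→131 °C: 96.621 kJ/kg
Δh = 123.2 + 518 + 96.621 = 737.82 kJ/kg
Q = ṁ·Δh = 7.546 kg/s × 737.82 kJ/kg = 5567.6 kJ/s
|Q| = 5567.6 kW = 334050 kJ/min

Q = 334000 kJ/min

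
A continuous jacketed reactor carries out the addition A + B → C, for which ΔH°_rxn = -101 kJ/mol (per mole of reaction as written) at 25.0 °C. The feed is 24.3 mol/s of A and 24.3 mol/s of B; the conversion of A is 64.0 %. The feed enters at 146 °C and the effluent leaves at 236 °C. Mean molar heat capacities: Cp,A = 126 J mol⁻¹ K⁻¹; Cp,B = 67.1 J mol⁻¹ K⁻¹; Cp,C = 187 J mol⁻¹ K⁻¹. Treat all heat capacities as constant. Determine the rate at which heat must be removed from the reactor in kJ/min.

Q_out = 70100 kJ/min

Extent of reaction ξ = 0.640 × 24.3 = 15.552 mol/s
Reaction term: ξ·ΔH°_rxn = 15.552 × -101 = -1570.8 kJ/s
Sensible, feed 146→25 °C: -567.77 kJ/s
Outlet flows (mol/s): A 8.748, B 8.748, C 15.552
Sensible, products 25→236 °C: 970.06 kJ/s
Q = ΔH = -1168.5 kJ/s = -1168.5 kW
Heat removed = 70108 kJ/min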